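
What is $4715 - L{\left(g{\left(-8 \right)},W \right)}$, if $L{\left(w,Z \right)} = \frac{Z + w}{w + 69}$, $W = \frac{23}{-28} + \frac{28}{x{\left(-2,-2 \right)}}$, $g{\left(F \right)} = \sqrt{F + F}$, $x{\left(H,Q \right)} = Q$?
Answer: $\frac{630687727}{133756} - \frac{2347 i}{33439} \approx 4715.2 - 0.070187 i$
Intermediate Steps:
$g{\left(F \right)} = \sqrt{2} \sqrt{F}$ ($g{\left(F \right)} = \sqrt{2 F} = \sqrt{2} \sqrt{F}$)
$W = - \frac{415}{28}$ ($W = \frac{23}{-28} + \frac{28}{-2} = 23 \left(- \frac{1}{28}\right) + 28 \left(- \frac{1}{2}\right) = - \frac{23}{28} - 14 = - \frac{415}{28} \approx -14.821$)
$L{\left(w,Z \right)} = \frac{Z + w}{69 + w}$
$4715 - L{\left(g{\left(-8 \right)},W \right)} = 4715 - \frac{- \frac{415}{28} + \sqrt{2} \sqrt{-8}}{69 + \sqrt{2} \sqrt{-8}} = 4715 - \frac{- \frac{415}{28} + \sqrt{2} \cdot 2 i \sqrt{2}}{69 + \sqrt{2} \cdot 2 i \sqrt{2}} = 4715 - \frac{- \frac{415}{28} + 4 i}{69 + 4 i} = 4715 - \frac{69 - 4 i}{4777} \left(- \frac{415}{28} + 4 i\right) = 4715 - \frac{\left(69 - 4 i\right) \left(- \frac{415}{28} + 4 i\right)}{4777}$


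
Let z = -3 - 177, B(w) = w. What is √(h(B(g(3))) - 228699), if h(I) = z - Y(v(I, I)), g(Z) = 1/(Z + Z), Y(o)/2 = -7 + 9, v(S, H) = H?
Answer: I*√228883 ≈ 478.42*I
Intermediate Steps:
Y(o) = 4 (Y(o) = 2*(-7 + 9) = 2*2 = 4)
g(Z) = 1/(2*Z)
z = -180
h(I) = -184 (h(I) = -180 - 1*4 = -180 - 4 = -184)
√(h(B(g(3))) - 228699) = √(-184 - 228699) = √(-228883) = I*√228883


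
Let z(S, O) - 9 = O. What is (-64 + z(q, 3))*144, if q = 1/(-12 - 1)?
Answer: -7488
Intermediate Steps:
q = -1/13 (q = 1/(-13) = -1/13 ≈ -0.076923)
z(S, O) = 9 + O
(-64 + z(q, 3))*144 = (-64 + (9 + 3))*144 = (-64 + 12)*144 = -52*144 = -7488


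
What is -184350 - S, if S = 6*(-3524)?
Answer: -163206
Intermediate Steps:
S = -21144
-184350 - S = -184350 - 1*(-21144) = -184350 + 21144 = -163206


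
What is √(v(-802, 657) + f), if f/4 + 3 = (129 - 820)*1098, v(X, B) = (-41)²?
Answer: I*√3033203 ≈ 1741.6*I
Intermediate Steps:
v(X, B) = 1681
f = -3034884 (f = -12 + 4*((129 - 820)*1098) = -12 + 4*(-691*1098) = -12 + 4*(-758718) = -12 - 3034872 = -3034884)
√(v(-802, 657) + f) = √(1681 - 3034884) = √(-3033203) = I*√3033203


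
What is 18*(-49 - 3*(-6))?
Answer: -558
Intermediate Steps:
18*(-49 - 3*(-6)) = 18*(-49 + 18) = 18*(-31) = -558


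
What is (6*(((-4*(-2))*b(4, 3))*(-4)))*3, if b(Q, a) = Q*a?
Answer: -6912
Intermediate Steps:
(6*(((-4*(-2))*b(4, 3))*(-4)))*3 = (6*(((-4*(-2))*(4*3))*(-4)))*3 = (6*((8*12)*(-4)))*3 = (6*(96*(-4)))*3 = (6*(-384))*3 = -2304*3 = -6912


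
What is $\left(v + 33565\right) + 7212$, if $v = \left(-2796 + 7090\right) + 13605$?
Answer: $58676$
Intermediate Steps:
$v = 17899$ ($v = 4294 + 13605 = 17899$)
$\left(v + 33565\right) + 7212 = \left(17899 + 33565\right) + 7212 = 51464 + 7212 = 58676$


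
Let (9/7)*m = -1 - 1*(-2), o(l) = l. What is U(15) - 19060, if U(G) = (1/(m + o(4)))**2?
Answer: -35241859/1849 ≈ -19060.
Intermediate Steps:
m = 7/9 (m = 7*(-1 - 1*(-2))/9 = 7*(-1 + 2)/9 = (7/9)*1 = 7/9 ≈ 0.77778)
U(G) = 81/1849 (U(G) = (1/(7/9 + 4))**2 = (1/(43/9))**2 = (9/43)**2 = 81/1849)
U(15) - 19060 = 81/1849 - 19060 = -35241859/1849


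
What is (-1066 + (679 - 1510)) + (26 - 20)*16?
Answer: -1801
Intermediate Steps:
(-1066 + (679 - 1510)) + (26 - 20)*16 = (-1066 - 831) + 6*16 = -1897 + 96 = -1801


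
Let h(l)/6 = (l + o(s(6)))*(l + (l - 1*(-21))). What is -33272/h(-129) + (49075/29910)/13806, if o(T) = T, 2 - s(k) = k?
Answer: -11735020351/66749752188 ≈ -0.17581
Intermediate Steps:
s(k) = 2 - k
h(l) = 6*(-4 + l)*(21 + 2*l) (h(l) = 6*((l + (2 - 1*6))*(l + (l - 1*(-21)))) = 6*((l + (2 - 6))*(l + (l + 21))) = 6*((l - 4)*(l + (21 + l))) = 6*((-4 + l)*(21 + 2*l)) = 6*(-4 + l)*(21 + 2*l))
-33272/h(-129) + (49075/29910)/13806 = -33272/(-504 + 12*(-129)**2 + 78*(-129)) + (49075/29910)/13806 = -33272/(-504 + 12*16641 - 10062) + (49075*(1/29910))*(1/13806) = -33272/(-504 + 199692 - 10062) + (9815/5982)*(1/13806) = -33272/189126 + 755/6352884 = -33272*1/189126 + 755/6352884 = -16636/94563 + 755/6352884 = -11735020351/66749752188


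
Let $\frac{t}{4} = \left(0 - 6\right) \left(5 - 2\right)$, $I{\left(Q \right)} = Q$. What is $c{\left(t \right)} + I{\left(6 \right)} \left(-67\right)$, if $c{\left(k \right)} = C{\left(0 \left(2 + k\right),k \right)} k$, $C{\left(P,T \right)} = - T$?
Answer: $-5586$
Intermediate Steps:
$t = -72$ ($t = 4 \left(0 - 6\right) \left(5 - 2\right) = 4 \left(\left(-6\right) 3\right) = 4 \left(-18\right) = -72$)
$c{\left(k \right)} = - k^{2}$ ($c{\left(k \right)} = - k k = - k^{2}$)
$c{\left(t \right)} + I{\left(6 \right)} \left(-67\right) = - \left(-72\right)^{2} + 6 \left(-67\right) = \left(-1\right) 5184 - 402 = -5184 - 402 = -5586$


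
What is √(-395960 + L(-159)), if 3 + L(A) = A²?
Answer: I*√370682 ≈ 608.84*I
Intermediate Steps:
L(A) = -3 + A²
√(-395960 + L(-159)) = √(-395960 + (-3 + (-159)²)) = √(-395960 + (-3 + 25281)) = √(-395960 + 25278) = √(-370682) = I*√370682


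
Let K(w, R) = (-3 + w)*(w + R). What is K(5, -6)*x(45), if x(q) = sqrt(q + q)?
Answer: -6*sqrt(10) ≈ -18.974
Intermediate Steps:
x(q) = sqrt(2)*sqrt(q) (x(q) = sqrt(2*q) = sqrt(2)*sqrt(q))
K(w, R) = (-3 + w)*(R + w)
K(5, -6)*x(45) = (5**2 - 3*(-6) - 3*5 - 6*5)*(sqrt(2)*sqrt(45)) = (25 + 18 - 15 - 30)*(sqrt(2)*(3*sqrt(5))) = -6*sqrt(10)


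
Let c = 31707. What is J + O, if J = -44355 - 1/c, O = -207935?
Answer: -7999359031/31707 ≈ -2.5229e+5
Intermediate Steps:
J = -1406363986/31707 (J = -44355 - 1/31707 = -1406363986/31707 ≈ -44355.)
J + O = -1406363986/31707 - 207935 = -7999359031/31707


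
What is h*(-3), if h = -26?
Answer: 78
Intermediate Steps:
h*(-3) = -26*(-3) = 78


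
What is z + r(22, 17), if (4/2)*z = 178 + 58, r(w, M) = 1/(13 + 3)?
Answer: 1889/16 ≈ 118.06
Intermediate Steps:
r(w, M) = 1/16
z = 118 (z = (178 + 58)/2 = (1/2)*236 = 118)
z + r(22, 17) = 118 + 1/16 = 1889/16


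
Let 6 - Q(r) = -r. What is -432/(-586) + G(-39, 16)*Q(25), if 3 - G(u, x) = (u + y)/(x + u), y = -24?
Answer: 59466/6739 ≈ 8.8242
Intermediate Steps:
G(u, x) = 3 - (-24 + u)/(u + x) (G(u, x) = 3 - (u - 24)/(x + u) = 3 - (-24 + u)/(u + x))
Q(r) = 6 + r (Q(r) = 6 - (-1)*r = 6 + r)
-432/(-586) + G(-39, 16)*Q(25) = -432/(-586) + ((24 + 2*(-39) + 3*16)/(-39 + 16))*(6 + 25) = -432*(-1/586) + ((24 - 78 + 48)/(-23))*31 = 216/293 - 1/23*(-6)*31 = 216/293 + (6/23)*31 = 216/293 + 186/23 = 59466/6739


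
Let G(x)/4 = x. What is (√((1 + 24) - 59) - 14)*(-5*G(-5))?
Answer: -1400 + 100*I*√34 ≈ -1400.0 + 583.09*I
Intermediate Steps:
G(x) = 4*x
(√((1 + 24) - 59) - 14)*(-5*G(-5)) = (√((1 + 24) - 59) - 14)*(-20*(-5)) = (√(25 - 59) - 14)*(-5*(-20)) = (√(-34) - 14)*100 = (I*√34 - 14)*100 = (-14 + I*√34)*100 = -1400 + 100*I*√34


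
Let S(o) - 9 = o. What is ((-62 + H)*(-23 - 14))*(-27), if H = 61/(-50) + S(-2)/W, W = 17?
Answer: -53333613/850 ≈ -62745.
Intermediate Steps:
S(o) = 9 + o
H = -687/850 (H = 61/(-50) + (9 - 2)/17 = 61*(-1/50) + 7*(1/17) = -61/50 + 7/17 = -687/850 ≈ -0.80824)
((-62 + H)*(-23 - 14))*(-27) = ((-62 - 687/850)*(-23 - 14))*(-27) = -53387/850*(-37)*(-27) = (1975319/850)*(-27) = -53333613/850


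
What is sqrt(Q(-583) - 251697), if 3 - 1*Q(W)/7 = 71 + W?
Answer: 26*I*sqrt(367) ≈ 498.09*I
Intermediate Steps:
Q(W) = -476 - 7*W (Q(W) = 21 - 7*(71 + W) = 21 + (-497 - 7*W) = -476 - 7*W)
sqrt(Q(-583) - 251697) = sqrt((-476 - 7*(-583)) - 251697) = sqrt((-476 + 4081) - 251697) = sqrt(3605 - 251697) = sqrt(-248092) = 26*I*sqrt(367)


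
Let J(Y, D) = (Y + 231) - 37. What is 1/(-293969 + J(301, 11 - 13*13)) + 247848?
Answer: 72736943951/293474 ≈ 2.4785e+5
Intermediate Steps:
J(Y, D) = 194 + Y (J(Y, D) = (231 + Y) - 37 = 194 + Y)
1/(-293969 + J(301, 11 - 13*13)) + 247848 = 1/(-293969 + (194 + 301)) + 247848 = 1/(-293969 + 495) + 247848 = 1/(-293474) + 247848 = -1/293474 + 247848 = 72736943951/293474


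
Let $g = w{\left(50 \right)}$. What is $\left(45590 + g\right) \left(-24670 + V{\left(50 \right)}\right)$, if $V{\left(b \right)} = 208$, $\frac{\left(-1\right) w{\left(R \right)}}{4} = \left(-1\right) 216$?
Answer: $-1136357748$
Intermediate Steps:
$w{\left(R \right)} = 864$ ($w{\left(R \right)} = - 4 \left(\left(-1\right) 216\right) = \left(-4\right) \left(-216\right) = 864$)
$g = 864$
$\left(45590 + g\right) \left(-24670 + V{\left(50 \right)}\right) = \left(45590 + 864\right) \left(-24670 + 208\right) = 46454 \left(-24462\right) = -1136357748$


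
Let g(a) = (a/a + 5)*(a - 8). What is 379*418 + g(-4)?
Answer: 158350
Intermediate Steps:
g(a) = -48 + 6*a (g(a) = (1 + 5)*(-8 + a) = 6*(-8 + a) = -48 + 6*a)
379*418 + g(-4) = 379*418 + (-48 + 6*(-4)) = 158422 + (-48 - 24) = 158422 - 72 = 158350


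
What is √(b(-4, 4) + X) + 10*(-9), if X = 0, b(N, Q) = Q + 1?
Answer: -90 + √5 ≈ -87.764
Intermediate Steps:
b(N, Q) = 1 + Q
√(b(-4, 4) + X) + 10*(-9) = √((1 + 4) + 0) + 10*(-9) = √(5 + 0) - 90 = √5 - 90 = -90 + √5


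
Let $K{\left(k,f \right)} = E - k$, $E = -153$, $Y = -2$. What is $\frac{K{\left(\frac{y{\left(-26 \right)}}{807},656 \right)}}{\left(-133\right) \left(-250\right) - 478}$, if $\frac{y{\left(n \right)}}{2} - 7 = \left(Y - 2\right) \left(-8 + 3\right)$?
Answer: $- \frac{13725}{2938556} \approx -0.0046707$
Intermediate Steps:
$y{\left(n \right)} = 54$ ($y{\left(n \right)} = 14 + 2 \left(-2 - 2\right) \left(-8 + 3\right) = 14 + 2 \left(\left(-4\right) \left(-5\right)\right) = 14 + 2 \cdot 20 = 14 + 40 = 54$)
$K{\left(k,f \right)} = -153 - k$
$\frac{K{\left(\frac{y{\left(-26 \right)}}{807},656 \right)}}{\left(-133\right) \left(-250\right) - 478} = \frac{-153 - \frac{54}{807}}{\left(-133\right) \left(-250\right) - 478} = \frac{-153 - 54 \cdot \frac{1}{807}}{33250 - 478} = \frac{-153 - \frac{18}{269}}{32772} = \left(-153 - \frac{18}{269}\right) \frac{1}{32772} = \left(- \frac{41175}{269}\right) \frac{1}{32772} = - \frac{13725}{2938556}$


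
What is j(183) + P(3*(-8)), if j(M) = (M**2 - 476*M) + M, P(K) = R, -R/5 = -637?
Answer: -50251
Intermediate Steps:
R = 3185 (R = -5*(-637) = 3185)
P(K) = 3185
j(M) = M**2 - 475*M
j(183) + P(3*(-8)) = 183*(-475 + 183) + 3185 = 183*(-292) + 3185 = -53436 + 3185 = -50251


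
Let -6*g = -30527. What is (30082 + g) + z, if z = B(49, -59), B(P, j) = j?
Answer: 210665/6 ≈ 35111.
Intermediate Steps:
z = -59
g = 30527/6 (g = -1/6*(-30527) = 30527/6 ≈ 5087.8)
(30082 + g) + z = (30082 + 30527/6) - 59 = 211019/6 - 59 = 210665/6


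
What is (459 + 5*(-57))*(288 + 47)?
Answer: 58290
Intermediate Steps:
(459 + 5*(-57))*(288 + 47) = (459 - 285)*335 = 174*335 = 58290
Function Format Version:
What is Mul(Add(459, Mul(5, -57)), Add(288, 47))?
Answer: 58290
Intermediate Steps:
Mul(Add(459, Mul(5, -57)), Add(288, 47)) = Mul(Add(459, -285), 335) = Mul(174, 335) = 58290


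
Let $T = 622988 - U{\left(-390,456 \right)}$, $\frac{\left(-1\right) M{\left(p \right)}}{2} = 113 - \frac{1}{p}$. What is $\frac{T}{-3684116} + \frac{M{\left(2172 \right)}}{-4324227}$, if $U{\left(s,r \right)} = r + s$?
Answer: $- \frac{365550793446853}{2162626988983569} \approx -0.16903$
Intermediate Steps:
$M{\left(p \right)} = -226 + \frac{2}{p}$ ($M{\left(p \right)} = - 2 \left(113 - \frac{1}{p}\right) = -226 + \frac{2}{p}$)
$T = 622922$ ($T = 622988 - \left(456 - 390\right) = 622988 - 66 = 622922$)
$\frac{T}{-3684116} + \frac{M{\left(2172 \right)}}{-4324227} = \frac{622922}{-3684116} + \frac{-226 + \frac{2}{2172}}{-4324227} = 622922 \left(- \frac{1}{3684116}\right) + \left(-226 + 2 \cdot \frac{1}{2172}\right) \left(- \frac{1}{4324227}\right) = - \frac{311461}{1842058} + \left(-226 + \frac{1}{1086}\right) \left(- \frac{1}{4324227}\right) = - \frac{311461}{1842058} - - \frac{245435}{4696110522} = - \frac{311461}{1842058} + \frac{245435}{4696110522} = - \frac{365550793446853}{2162626988983569}$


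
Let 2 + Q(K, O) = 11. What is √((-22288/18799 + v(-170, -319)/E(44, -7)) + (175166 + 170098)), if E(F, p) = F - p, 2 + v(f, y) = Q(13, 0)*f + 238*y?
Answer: √35107718058358022/319583 ≈ 586.30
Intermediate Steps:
Q(K, O) = 9 (Q(K, O) = -2 + 11 = 9)
v(f, y) = -2 + 9*f + 238*y (v(f, y) = -2 + (9*f + 238*y) = -2 + 9*f + 238*y)
√((-22288/18799 + v(-170, -319)/E(44, -7)) + (175166 + 170098)) = √((-22288/18799 + (-2 + 9*(-170) + 238*(-319))/(44 - 1*(-7))) + (175166 + 170098)) = √((-22288*1/18799 + (-2 - 1530 - 75922)/(44 + 7)) + 345264) = √((-22288/18799 - 77454/51) + 345264) = √((-22288/18799 - 77454*1/51) + 345264) = √((-22288/18799 - 25818/17) + 345264) = √(-485731478/319583 + 345264) = √(109854773434/319583) = √35107718058358022/319583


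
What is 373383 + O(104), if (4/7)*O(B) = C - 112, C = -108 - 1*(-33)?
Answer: 1492223/4 ≈ 3.7306e+5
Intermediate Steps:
C = -75 (C = -108 + 33 = -75)
O(B) = -1309/4 (O(B) = 7*(-75 - 112)/4 = (7/4)*(-187) = -1309/4)
373383 + O(104) = 373383 - 1309/4 = 1492223/4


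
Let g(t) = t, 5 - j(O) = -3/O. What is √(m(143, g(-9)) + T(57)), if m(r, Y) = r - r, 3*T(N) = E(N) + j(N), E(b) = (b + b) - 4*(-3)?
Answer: √15770/19 ≈ 6.6094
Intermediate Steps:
j(O) = 5 + 3/O (j(O) = 5 - (-3)/O = 5 + 3/O)
E(b) = 12 + 2*b (E(b) = 2*b + 12 = 12 + 2*b)
T(N) = 17/3 + 1/N + 2*N/3 (T(N) = ((12 + 2*N) + (5 + 3/N))/3 = (17 + 2*N + 3/N)/3 = 17/3 + 1/N + 2*N/3)
m(r, Y) = 0
√(m(143, g(-9)) + T(57)) = √(0 + (17/3 + 1/57 + (⅔)*57)) = √(0 + (17/3 + 1/57 + 38)) = √(0 + 830/19) = √(830/19) = √15770/19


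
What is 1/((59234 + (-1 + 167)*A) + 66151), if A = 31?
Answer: 1/130531 ≈ 7.6610e-6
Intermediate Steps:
1/((59234 + (-1 + 167)*A) + 66151) = 1/((59234 + (-1 + 167)*31) + 66151) = 1/((59234 + 166*31) + 66151) = 1/((59234 + 5146) + 66151) = 1/(64380 + 66151) = 1/130531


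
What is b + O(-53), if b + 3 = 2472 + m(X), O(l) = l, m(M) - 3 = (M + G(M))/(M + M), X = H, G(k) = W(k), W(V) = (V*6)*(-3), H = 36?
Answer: 4821/2 ≈ 2410.5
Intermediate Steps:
W(V) = -18*V (W(V) = (6*V)*(-3) = -18*V)
G(k) = -18*k
X = 36
m(M) = -11/2 (m(M) = 3 + (M - 18*M)/(M + M) = 3 + (-17*M)/((2*M)) = 3 + (-17*M)*(1/(2*M)) = 3 - 17/2 = -11/2)
b = 4927/2 (b = -3 + (2472 - 11/2) = -3 + 4933/2 = 4927/2 ≈ 2463.5)
b + O(-53) = 4927/2 - 53 = 4821/2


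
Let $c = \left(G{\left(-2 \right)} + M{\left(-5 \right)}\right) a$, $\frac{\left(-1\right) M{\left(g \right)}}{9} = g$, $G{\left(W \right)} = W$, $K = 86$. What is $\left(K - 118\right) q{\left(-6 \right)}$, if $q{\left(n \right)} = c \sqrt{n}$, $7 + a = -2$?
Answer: $12384 i \sqrt{6} \approx 30334.0 i$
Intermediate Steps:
$a = -9$ ($a = -7 - 2 = -9$)
$M{\left(g \right)} = - 9 g$
$c = -387$ ($c = \left(-2 - -45\right) \left(-9\right) = \left(-2 + 45\right) \left(-9\right) = 43 \left(-9\right) = -387$)
$q{\left(n \right)} = - 387 \sqrt{n}$
$\left(K - 118\right) q{\left(-6 \right)} = \left(86 - 118\right) \left(- 387 \sqrt{-6}\right) = - 32 \left(- 387 i \sqrt{6}\right) = 12384 i \sqrt{6}$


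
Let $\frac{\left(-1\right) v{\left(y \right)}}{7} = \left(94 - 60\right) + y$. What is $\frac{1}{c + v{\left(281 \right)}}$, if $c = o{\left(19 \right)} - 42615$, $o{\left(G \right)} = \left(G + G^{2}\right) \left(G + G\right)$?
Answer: $- \frac{1}{30380} \approx -3.2916 \cdot 10^{-5}$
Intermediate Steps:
$v{\left(y \right)} = -238 - 7 y$ ($v{\left(y \right)} = - 7 \left(\left(94 - 60\right) + y\right) = - 7 \left(34 + y\right) = -238 - 7 y$)
$o{\left(G \right)} = 2 G \left(G + G^{2}\right)$ ($o{\left(G \right)} = \left(G + G^{2}\right) 2 G = 2 G \left(G + G^{2}\right)$)
$c = -28175$ ($c = 2 \cdot 19^{2} \left(1 + 19\right) - 42615 = 2 \cdot 361 \cdot 20 - 42615 = 14440 - 42615 = -28175$)
$\frac{1}{c + v{\left(281 \right)}} = \frac{1}{-28175 - 2205} = \frac{1}{-30380} = - \frac{1}{30380}$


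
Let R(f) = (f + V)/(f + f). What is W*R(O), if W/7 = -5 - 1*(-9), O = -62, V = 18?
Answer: 308/31 ≈ 9.9355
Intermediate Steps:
R(f) = (18 + f)/(2*f) (R(f) = (f + 18)/(f + f) = (18 + f)/((2*f)) = (18 + f)*(1/(2*f)) = (18 + f)/(2*f))
W = 28 (W = 7*(-5 - 1*(-9)) = 7*(-5 + 9) = 7*4 = 28)
W*R(O) = 28*((½)*(18 - 62)/(-62)) = 28*((½)*(-1/62)*(-44)) = 28*(11/31) = 308/31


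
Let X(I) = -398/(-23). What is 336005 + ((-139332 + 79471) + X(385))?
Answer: 6351710/23 ≈ 2.7616e+5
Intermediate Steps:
X(I) = 398/23 (X(I) = -398*(-1/23) = 398/23)
336005 + ((-139332 + 79471) + X(385)) = 336005 + ((-139332 + 79471) + 398/23) = 336005 + (-59861 + 398/23) = 336005 - 1376405/23 = 6351710/23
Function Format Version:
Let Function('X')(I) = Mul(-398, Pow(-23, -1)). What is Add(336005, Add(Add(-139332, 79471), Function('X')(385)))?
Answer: Rational(6351710, 23) ≈ 2.7616e+5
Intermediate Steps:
Function('X')(I) = Rational(398, 23) (Function('X')(I) = Mul(-398, Rational(-1, 23)) = Rational(398, 23))
Add(336005, Add(Add(-139332, 79471), Function('X')(385))) = Add(336005, Add(Add(-139332, 79471), Rational(398, 23))) = Add(336005, Add(-59861, Rational(398, 23))) = Add(336005, Rational(-1376405, 23)) = Rational(6351710, 23)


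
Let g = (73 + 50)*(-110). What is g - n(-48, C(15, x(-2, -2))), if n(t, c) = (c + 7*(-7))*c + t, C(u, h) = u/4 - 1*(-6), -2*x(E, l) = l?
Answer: -209589/16 ≈ -13099.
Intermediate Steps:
x(E, l) = -l/2
C(u, h) = 6 + u/4 (C(u, h) = u*(¼) + 6 = u/4 + 6 = 6 + u/4)
n(t, c) = t + c*(-49 + c) (n(t, c) = (c - 49)*c + t = (-49 + c)*c + t = c*(-49 + c) + t = t + c*(-49 + c))
g = -13530 (g = 123*(-110) = -13530)
g - n(-48, C(15, x(-2, -2))) = -13530 - (-48 + (6 + (¼)*15)² - 49*(6 + (¼)*15)) = -13530 - (-48 + (6 + 15/4)² - 49*(6 + 15/4)) = -13530 - (-48 + (39/4)² - 49*39/4) = -13530 - (-48 + 1521/16 - 1911/4) = -13530 - 1*(-6891/16) = -13530 + 6891/16 = -209589/16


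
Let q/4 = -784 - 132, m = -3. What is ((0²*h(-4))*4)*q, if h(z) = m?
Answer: 0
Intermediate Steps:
h(z) = -3
q = -3664 (q = 4*(-784 - 132) = 4*(-916) = -3664)
((0²*h(-4))*4)*q = ((0²*(-3))*4)*(-3664) = ((0*(-3))*4)*(-3664) = (0*4)*(-3664) = 0*(-3664) = 0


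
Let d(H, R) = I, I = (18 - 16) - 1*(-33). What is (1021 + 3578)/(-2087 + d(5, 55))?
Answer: -511/228 ≈ -2.2412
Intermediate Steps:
I = 35 (I = 2 + 33 = 35)
d(H, R) = 35
(1021 + 3578)/(-2087 + d(5, 55)) = (1021 + 3578)/(-2087 + 35) = 4599/(-2052) = 4599*(-1/2052) = -511/228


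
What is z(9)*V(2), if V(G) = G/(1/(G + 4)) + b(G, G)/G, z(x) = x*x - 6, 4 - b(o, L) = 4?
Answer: 900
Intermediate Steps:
b(o, L) = 0 (b(o, L) = 4 - 1*4 = 4 - 4 = 0)
z(x) = -6 + x² (z(x) = x² - 6 = -6 + x²)
V(G) = G*(4 + G) (V(G) = G/(1/(G + 4)) + 0/G = G/(1/(4 + G)) + 0 = G*(4 + G) + 0 = G*(4 + G))
z(9)*V(2) = (-6 + 9²)*(2*(4 + 2)) = (-6 + 81)*(2*6) = 75*12 = 900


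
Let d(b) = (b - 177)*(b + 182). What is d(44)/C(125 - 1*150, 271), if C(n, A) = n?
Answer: 30058/25 ≈ 1202.3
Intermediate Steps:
d(b) = (-177 + b)*(182 + b)
d(44)/C(125 - 1*150, 271) = (-32214 + 44² + 5*44)/(125 - 1*150) = (-32214 + 1936 + 220)/(125 - 150) = -30058/(-25) = -30058*(-1/25) = 30058/25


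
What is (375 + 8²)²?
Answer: 192721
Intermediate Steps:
(375 + 8²)² = (375 + 64)² = 439² = 192721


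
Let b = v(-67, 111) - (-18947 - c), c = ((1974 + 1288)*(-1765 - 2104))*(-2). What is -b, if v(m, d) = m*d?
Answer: -25252866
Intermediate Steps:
c = 25241356 (c = (3262*(-3869))*(-2) = -12620678*(-2) = 25241356)
v(m, d) = d*m
b = 25252866 (b = 111*(-67) - (-18947 - 1*25241356) = -7437 - (-18947 - 25241356) = -7437 - 1*(-25260303) = -7437 + 25260303 = 25252866)
-b = -1*25252866 = -25252866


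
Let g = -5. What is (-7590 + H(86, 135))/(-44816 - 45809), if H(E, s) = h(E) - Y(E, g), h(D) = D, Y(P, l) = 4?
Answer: 7508/90625 ≈ 0.082847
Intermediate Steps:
H(E, s) = -4 + E (H(E, s) = E - 1*4 = E - 4 = -4 + E)
(-7590 + H(86, 135))/(-44816 - 45809) = (-7590 + (-4 + 86))/(-44816 - 45809) = (-7590 + 82)/(-90625) = -7508*(-1/90625) = 7508/90625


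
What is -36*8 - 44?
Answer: -332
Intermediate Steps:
-36*8 - 44 = -288 - 44 = -332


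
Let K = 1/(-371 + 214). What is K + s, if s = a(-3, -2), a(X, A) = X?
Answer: -472/157 ≈ -3.0064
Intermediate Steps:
s = -3
K = -1/157 (K = 1/(-157) = -1/157 ≈ -0.0063694)
K + s = -1/157 - 3 = -472/157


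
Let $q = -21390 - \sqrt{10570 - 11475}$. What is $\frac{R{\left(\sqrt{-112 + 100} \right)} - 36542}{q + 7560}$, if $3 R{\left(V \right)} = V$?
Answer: $\frac{36542 - \frac{2 i \sqrt{3}}{3}}{13830 + i \sqrt{905}} \approx 2.6422 - 0.0058309 i$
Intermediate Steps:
$R{\left(V \right)} = \frac{V}{3}$
$q = -21390 - i \sqrt{905}$ ($q = -21390 - \sqrt{-905} = -21390 - i \sqrt{905} \approx -21390.0 - 30.083 i$)
$\frac{R{\left(\sqrt{-112 + 100} \right)} - 36542}{q + 7560} = \frac{\frac{\sqrt{-112 + 100}}{3} - 36542}{\left(-21390 - i \sqrt{905}\right) + 7560} = \frac{\frac{\sqrt{-12}}{3} - 36542}{-13830 - i \sqrt{905}} = \frac{\frac{2 i \sqrt{3}}{3} - 36542}{-13830 - i \sqrt{905}} = \frac{-36542 + \frac{2 i \sqrt{3}}{3}}{-13830 - i \sqrt{905}}$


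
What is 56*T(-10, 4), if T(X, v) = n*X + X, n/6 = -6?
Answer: 19600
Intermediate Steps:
n = -36 (n = 6*(-6) = -36)
T(X, v) = -35*X (T(X, v) = -36*X + X = -35*X)
56*T(-10, 4) = 56*(-35*(-10)) = 56*350 = 19600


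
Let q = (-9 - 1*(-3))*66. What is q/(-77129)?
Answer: 396/77129 ≈ 0.0051343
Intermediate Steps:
q = -396 (q = (-9 + 3)*66 = -6*66 = -396)
q/(-77129) = -396/(-77129) = -396*(-1/77129) = 396/77129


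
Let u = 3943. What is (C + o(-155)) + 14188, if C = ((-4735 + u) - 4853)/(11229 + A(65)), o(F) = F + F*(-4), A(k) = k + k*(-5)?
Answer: 160723112/10969 ≈ 14652.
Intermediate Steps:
A(k) = -4*k (A(k) = k - 5*k = -4*k)
o(F) = -3*F (o(F) = F - 4*F = -3*F)
C = -5645/10969 (C = ((-4735 + 3943) - 4853)/(11229 - 4*65) = (-792 - 4853)/(11229 - 260) = -5645/10969 ≈ -0.51463)
(C + o(-155)) + 14188 = (-5645/10969 - 3*(-155)) + 14188 = (-5645/10969 + 465) + 14188 = 5094940/10969 + 14188 = 160723112/10969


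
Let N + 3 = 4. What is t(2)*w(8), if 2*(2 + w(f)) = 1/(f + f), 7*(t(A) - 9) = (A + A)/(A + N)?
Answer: -579/32 ≈ -18.094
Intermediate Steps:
N = 1 (N = -3 + 4 = 1)
t(A) = 9 + 2*A/(7*(1 + A)) (t(A) = 9 + ((A + A)/(A + 1))/7 = 9 + ((2*A)/(1 + A))/7 = 9 + (2*A/(1 + A))/7 = 9 + 2*A/(7*(1 + A)))
w(f) = -2 + 1/(4*f) (w(f) = -2 + 1/(2*(f + f)) = -2 + 1/(2*((2*f))) = -2 + (1/(2*f))/2 = -2 + 1/(4*f))
t(2)*w(8) = ((63 + 65*2)/(7*(1 + 2)))*(-2 + (¼)/8) = ((⅐)*(63 + 130)/3)*(-2 + (¼)*(⅛)) = ((⅐)*(⅓)*193)*(-2 + 1/32) = (193/21)*(-63/32) = -579/32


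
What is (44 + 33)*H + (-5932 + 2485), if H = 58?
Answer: 1019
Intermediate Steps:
(44 + 33)*H + (-5932 + 2485) = (44 + 33)*58 + (-5932 + 2485) = 77*58 - 3447 = 4466 - 3447 = 1019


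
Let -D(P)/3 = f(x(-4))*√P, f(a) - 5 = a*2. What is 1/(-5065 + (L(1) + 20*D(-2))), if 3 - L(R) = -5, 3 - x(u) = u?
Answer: I/(-5057*I + 1140*√2) ≈ -0.0001795 + 5.7226e-5*I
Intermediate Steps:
x(u) = 3 - u
L(R) = 8 (L(R) = 3 - 1*(-5) = 3 + 5 = 8)
f(a) = 5 + 2*a (f(a) = 5 + a*2 = 5 + 2*a)
D(P) = -57*√P (D(P) = -3*(5 + 2*(3 - 1*(-4)))*√P = -3*(5 + 2*(3 + 4))*√P = -3*(5 + 2*7)*√P = -3*(5 + 14)*√P = -57*√P)
1/(-5065 + (L(1) + 20*D(-2))) = 1/(-5065 + (8 + 20*(-57*I*√2))) = 1/(-5065 + (8 - 1140*I*√2)) = 1/(-5057 - 1140*I*√2)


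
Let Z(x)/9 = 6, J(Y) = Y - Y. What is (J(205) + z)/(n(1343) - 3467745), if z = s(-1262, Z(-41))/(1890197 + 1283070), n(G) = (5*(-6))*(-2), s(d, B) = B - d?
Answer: -1316/11003890376895 ≈ -1.1959e-10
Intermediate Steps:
J(Y) = 0
Z(x) = 54 (Z(x) = 9*6 = 54)
n(G) = 60 (n(G) = -30*(-2) = 60)
z = 1316/3173267 (z = (54 - 1*(-1262))/(1890197 + 1283070) = (54 + 1262)/3173267 = 1316*(1/3173267) = 1316/3173267 ≈ 0.00041471)
(J(205) + z)/(n(1343) - 3467745) = (0 + 1316/3173267)/(60 - 3467745) = (1316/3173267)/(-3467685) = (1316/3173267)*(-1/3467685) = -1316/11003890376895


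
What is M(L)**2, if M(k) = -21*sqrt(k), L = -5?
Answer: -2205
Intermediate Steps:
M(L)**2 = (-21*I*sqrt(5))**2 = -2205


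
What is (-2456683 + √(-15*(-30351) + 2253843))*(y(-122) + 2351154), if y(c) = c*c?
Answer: -5812605331954 + 14196228*√75253 ≈ -5.8087e+12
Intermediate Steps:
y(c) = c²
(-2456683 + √(-15*(-30351) + 2253843))*(y(-122) + 2351154) = (-2456683 + √(-15*(-30351) + 2253843))*((-122)² + 2351154) = (-2456683 + √(455265 + 2253843))*(14884 + 2351154) = (-2456683 + √2709108)*2366038 = (-2456683 + 6*√75253)*2366038 = -5812605331954 + 14196228*√75253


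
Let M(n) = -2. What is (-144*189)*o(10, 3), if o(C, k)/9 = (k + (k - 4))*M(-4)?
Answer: 979776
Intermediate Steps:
o(C, k) = 72 - 36*k (o(C, k) = 9*((k + (k - 4))*(-2)) = 9*((k + (-4 + k))*(-2)) = 9*((-4 + 2*k)*(-2)) = 9*(8 - 4*k) = 72 - 36*k)
(-144*189)*o(10, 3) = (-144*189)*(72 - 36*3) = -27216*(72 - 108) = -27216*(-36) = 979776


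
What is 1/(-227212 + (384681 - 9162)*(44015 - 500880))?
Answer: -1/171561715147 ≈ -5.8288e-12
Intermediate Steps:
1/(-227212 + (384681 - 9162)*(44015 - 500880)) = 1/(-227212 + 375519*(-456865)) = 1/(-227212 - 171561487935) = 1/(-171561715147) = -1/171561715147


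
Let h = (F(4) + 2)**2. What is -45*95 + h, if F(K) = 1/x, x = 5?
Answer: -106754/25 ≈ -4270.2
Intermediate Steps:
F(K) = 1/5
h = 121/25 (h = (1/5 + 2)**2 = (11/5)**2 = 121/25 ≈ 4.8400)
-45*95 + h = -45*95 + 121/25 = -4275 + 121/25 = -106754/25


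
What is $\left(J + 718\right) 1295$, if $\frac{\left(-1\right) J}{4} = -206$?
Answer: $1996890$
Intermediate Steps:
$J = 824$ ($J = \left(-4\right) \left(-206\right) = 824$)
$\left(J + 718\right) 1295 = \left(824 + 718\right) 1295 = 1542 \cdot 1295 = 1996890$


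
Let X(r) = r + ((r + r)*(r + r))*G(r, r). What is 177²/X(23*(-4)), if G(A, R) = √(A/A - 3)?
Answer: -10443/8306036 - 41772*I*√2/90283 ≈ -0.0012573 - 0.65433*I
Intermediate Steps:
G(A, R) = I*√2 (G(A, R) = √(1 - 3) = √(-2) = I*√2)
X(r) = r + 4*I*√2*r² (X(r) = r + ((r + r)*(r + r))*(I*√2) = r + ((2*r)*(2*r))*(I*√2) = r + (4*r²)*(I*√2) = r + 4*I*√2*r²)
177²/X(23*(-4)) = 177²/(((23*(-4))*(1 + 4*I*(23*(-4))*√2))) = 31329/((-92*(1 + 4*I*(-92)*√2))) = 31329/((-92*(1 - 368*I*√2))) = 31329/(-92 + 33856*I*√2)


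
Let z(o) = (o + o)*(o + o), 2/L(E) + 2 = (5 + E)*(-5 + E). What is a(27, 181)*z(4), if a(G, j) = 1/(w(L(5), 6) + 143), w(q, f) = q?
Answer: 32/71 ≈ 0.45070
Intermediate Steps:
L(E) = 2/(-2 + (-5 + E)*(5 + E)) (L(E) = 2/(-2 + (5 + E)*(-5 + E)) = 2/(-2 + (-5 + E)*(5 + E)))
a(G, j) = 1/142 (a(G, j) = 1/(2/(-27 + 5**2) + 143) = 1/(2/(-27 + 25) + 143) = 1/(2/(-2) + 143) = 1/(2*(-1/2) + 143) = 1/(-1 + 143) = 1/142)
z(o) = 4*o**2 (z(o) = (2*o)*(2*o) = 4*o**2)
a(27, 181)*z(4) = (4*4**2)/142 = (4*16)/142 = (1/142)*64 = 32/71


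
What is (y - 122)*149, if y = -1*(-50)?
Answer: -10728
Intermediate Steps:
y = 50
(y - 122)*149 = (50 - 122)*149 = -72*149 = -10728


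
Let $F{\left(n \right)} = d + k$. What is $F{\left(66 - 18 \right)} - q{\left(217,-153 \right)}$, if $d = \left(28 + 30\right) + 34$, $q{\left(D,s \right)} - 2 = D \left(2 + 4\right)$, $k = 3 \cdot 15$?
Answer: $-1167$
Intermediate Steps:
$k = 45$
$q{\left(D,s \right)} = 2 + 6 D$ ($q{\left(D,s \right)} = 2 + D \left(2 + 4\right) = 2 + D 6 = 2 + 6 D$)
$d = 92$ ($d = 58 + 34 = 92$)
$F{\left(n \right)} = 137$ ($F{\left(n \right)} = 92 + 45 = 137$)
$F{\left(66 - 18 \right)} - q{\left(217,-153 \right)} = 137 - \left(2 + 6 \cdot 217\right) = 137 - \left(2 + 1302\right) = 137 - 1304 = -1167$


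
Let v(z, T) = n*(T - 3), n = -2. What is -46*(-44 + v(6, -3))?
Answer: 1472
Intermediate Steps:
v(z, T) = 6 - 2*T (v(z, T) = -2*(T - 3) = -2*(-3 + T) = 6 - 2*T)
-46*(-44 + v(6, -3)) = -46*(-44 + (6 - 2*(-3))) = -46*(-44 + (6 + 6)) = -46*(-44 + 12) = -46*(-32) = 1472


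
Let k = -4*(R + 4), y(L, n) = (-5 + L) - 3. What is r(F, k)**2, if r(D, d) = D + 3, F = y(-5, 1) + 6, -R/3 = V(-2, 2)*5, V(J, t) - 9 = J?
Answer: 16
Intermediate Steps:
y(L, n) = -8 + L
V(J, t) = 9 + J
R = -105 (R = -3*(9 - 2)*5 = -21*5 = -3*35 = -105)
k = 404 (k = -4*(-105 + 4) = -4*(-101) = 404)
F = -7 (F = (-8 - 5) + 6 = -13 + 6 = -7)
r(D, d) = 3 + D
r(F, k)**2 = (3 - 7)**2 = (-4)**2 = 16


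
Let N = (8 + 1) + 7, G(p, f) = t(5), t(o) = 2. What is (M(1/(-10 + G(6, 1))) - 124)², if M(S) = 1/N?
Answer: 3932289/256 ≈ 15361.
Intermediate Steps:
G(p, f) = 2
N = 16 (N = 9 + 7 = 16)
M(S) = 1/16
(M(1/(-10 + G(6, 1))) - 124)² = (1/16 - 124)² = (-1983/16)² = 3932289/256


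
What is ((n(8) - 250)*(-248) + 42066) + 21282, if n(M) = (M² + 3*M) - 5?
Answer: 104764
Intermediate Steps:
n(M) = -5 + M² + 3*M
((n(8) - 250)*(-248) + 42066) + 21282 = (((-5 + 8² + 3*8) - 250)*(-248) + 42066) + 21282 = (((-5 + 64 + 24) - 250)*(-248) + 42066) + 21282 = ((83 - 250)*(-248) + 42066) + 21282 = (-167*(-248) + 42066) + 21282 = (41416 + 42066) + 21282 = 83482 + 21282 = 104764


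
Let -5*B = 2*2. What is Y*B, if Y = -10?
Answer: 8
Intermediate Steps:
B = -⅘ (B = -2*2/5 = -⅕*4 = -⅘ ≈ -0.80000)
Y*B = -10*(-⅘) = 8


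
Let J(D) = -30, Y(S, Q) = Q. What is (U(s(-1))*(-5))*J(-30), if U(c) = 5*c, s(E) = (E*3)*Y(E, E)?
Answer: 2250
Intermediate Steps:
s(E) = 3*E**2 (s(E) = (E*3)*E = (3*E)*E = 3*E**2)
(U(s(-1))*(-5))*J(-30) = ((5*(3*(-1)**2))*(-5))*(-30) = ((5*(3*1))*(-5))*(-30) = ((5*3)*(-5))*(-30) = (15*(-5))*(-30) = -75*(-30) = 2250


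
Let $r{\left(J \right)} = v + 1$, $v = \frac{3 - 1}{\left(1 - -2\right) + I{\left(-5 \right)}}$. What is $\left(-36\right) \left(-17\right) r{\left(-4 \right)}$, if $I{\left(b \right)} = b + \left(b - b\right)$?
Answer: $0$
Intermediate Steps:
$I{\left(b \right)} = b$ ($I{\left(b \right)} = b + 0 = b$)
$v = -1$ ($v = \frac{3 - 1}{\left(1 - -2\right) - 5} = \frac{2}{\left(1 + 2\right) - 5} = \frac{2}{3 - 5} = \frac{2}{-2} = 2 \left(- \frac{1}{2}\right) = -1$)
$r{\left(J \right)} = 0$ ($r{\left(J \right)} = -1 + 1 = 0$)
$\left(-36\right) \left(-17\right) r{\left(-4 \right)} = \left(-36\right) \left(-17\right) 0 = 612 \cdot 0 = 0$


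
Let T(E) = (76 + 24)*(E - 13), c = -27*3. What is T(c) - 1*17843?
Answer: -27243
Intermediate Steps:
c = -81
T(E) = -1300 + 100*E (T(E) = 100*(-13 + E) = -1300 + 100*E)
T(c) - 1*17843 = (-1300 + 100*(-81)) - 1*17843 = (-1300 - 8100) - 17843 = -9400 - 17843 = -27243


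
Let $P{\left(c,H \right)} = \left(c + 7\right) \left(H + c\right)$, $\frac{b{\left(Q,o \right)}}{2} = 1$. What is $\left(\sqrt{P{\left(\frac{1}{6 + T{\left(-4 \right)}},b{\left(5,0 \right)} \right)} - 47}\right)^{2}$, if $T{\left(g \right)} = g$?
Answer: $- \frac{113}{4} \approx -28.25$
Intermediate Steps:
$b{\left(Q,o \right)} = 2$ ($b{\left(Q,o \right)} = 2 \cdot 1 = 2$)
$P{\left(c,H \right)} = \left(7 + c\right) \left(H + c\right)$
$\left(\sqrt{P{\left(\frac{1}{6 + T{\left(-4 \right)}},b{\left(5,0 \right)} \right)} - 47}\right)^{2} = \left(\sqrt{\left(\left(\frac{1}{6 - 4}\right)^{2} + 7 \cdot 2 + \frac{7}{6 - 4} + \frac{2}{6 - 4}\right) - 47}\right)^{2} = \left(\sqrt{\left(\left(\frac{1}{2}\right)^{2} + 14 + \frac{7}{2} + \frac{2}{2}\right) - 47}\right)^{2} = \left(\sqrt{\left(\left(\frac{1}{2}\right)^{2} + 14 + 7 \cdot \frac{1}{2} + 2 \cdot \frac{1}{2}\right) - 47}\right)^{2} = \left(\sqrt{\left(\frac{1}{4} + 14 + \frac{7}{2} + 1\right) - 47}\right)^{2} = \left(\sqrt{\frac{75}{4} - 47}\right)^{2} = \left(\sqrt{- \frac{113}{4}}\right)^{2} = \left(\frac{i \sqrt{113}}{2}\right)^{2} = - \frac{113}{4}$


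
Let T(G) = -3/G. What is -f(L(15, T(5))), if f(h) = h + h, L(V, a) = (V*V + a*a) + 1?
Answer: -11318/25 ≈ -452.72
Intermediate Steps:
L(V, a) = 1 + V**2 + a**2 (L(V, a) = (V**2 + a**2) + 1 = 1 + V**2 + a**2)
f(h) = 2*h
-f(L(15, T(5))) = -2*(1 + 15**2 + (-3/5)**2) = -2*(1 + 225 + (-3*1/5)**2) = -2*(1 + 225 + (-3/5)**2) = -2*(1 + 225 + 9/25) = -2*5659/25 = -1*11318/25 = -11318/25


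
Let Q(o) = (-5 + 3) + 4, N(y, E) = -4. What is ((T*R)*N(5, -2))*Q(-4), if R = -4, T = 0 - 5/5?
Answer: -32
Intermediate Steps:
Q(o) = 2 (Q(o) = -2 + 4 = 2)
T = -1 (T = 0 - 5*⅕ = 0 - 1 = -1)
((T*R)*N(5, -2))*Q(-4) = (-1*(-4)*(-4))*2 = (4*(-4))*2 = -16*2 = -32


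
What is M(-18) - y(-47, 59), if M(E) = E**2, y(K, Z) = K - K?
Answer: 324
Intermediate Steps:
y(K, Z) = 0
M(-18) - y(-47, 59) = (-18)**2 - 1*0 = 324 + 0 = 324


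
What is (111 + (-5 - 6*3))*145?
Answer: 12760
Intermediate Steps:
(111 + (-5 - 6*3))*145 = (111 + (-5 - 18))*145 = (111 - 23)*145 = 88*145 = 12760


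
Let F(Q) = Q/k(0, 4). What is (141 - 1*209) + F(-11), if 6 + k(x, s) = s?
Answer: -125/2 ≈ -62.500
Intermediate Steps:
k(x, s) = -6 + s
F(Q) = -Q/2 (F(Q) = Q/(-6 + 4) = Q/(-2) = Q*(-1/2) = -Q/2)
(141 - 1*209) + F(-11) = (141 - 1*209) - 1/2*(-11) = (141 - 209) + 11/2 = -68 + 11/2 = -125/2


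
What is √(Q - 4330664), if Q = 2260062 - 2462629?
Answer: I*√4533231 ≈ 2129.1*I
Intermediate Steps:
Q = -202567
√(Q - 4330664) = √(-202567 - 4330664) = √(-4533231) = I*√4533231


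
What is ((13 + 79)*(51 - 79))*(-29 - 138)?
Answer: 430192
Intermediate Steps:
((13 + 79)*(51 - 79))*(-29 - 138) = (92*(-28))*(-167) = -2576*(-167) = 430192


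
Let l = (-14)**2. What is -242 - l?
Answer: -438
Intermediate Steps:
l = 196
-242 - l = -242 - 1*196 = -242 - 196 = -438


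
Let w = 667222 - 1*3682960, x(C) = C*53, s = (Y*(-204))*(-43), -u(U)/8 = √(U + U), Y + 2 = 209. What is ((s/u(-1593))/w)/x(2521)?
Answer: -16813*I*√354/31698088376328 ≈ -9.9796e-9*I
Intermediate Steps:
Y = 207 (Y = -2 + 209 = 207)
u(U) = -8*√2*√U (u(U) = -8*√(U + U) = -8*√2*√U)
s = 1815804 (s = (207*(-204))*(-43) = -42228*(-43) = 1815804)
x(C) = 53*C
w = -3015738 (w = 667222 - 3682960 = -3015738)
((s/u(-1593))/w)/x(2521) = ((1815804/((-8*√2*√(-1593))))/(-3015738))/((53*2521)) = ((1815804/((-8*√2*3*I*√177)))*(-1/3015738))/133613 = ((1815804/((-24*I*√354)))*(-1/3015738))*(1/133613) = ((1815804*(I*√354/8496))*(-1/3015738))*(1/133613) = ((50439*I*√354/236)*(-1/3015738))*(1/133613) = -16813*I*√354/237238056*(1/133613) = -16813*I*√354/31698088376328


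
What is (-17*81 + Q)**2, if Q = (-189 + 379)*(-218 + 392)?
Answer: 1003812489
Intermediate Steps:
Q = 33060 (Q = 190*174 = 33060)
(-17*81 + Q)**2 = (-17*81 + 33060)**2 = (-1377 + 33060)**2 = 31683**2 = 1003812489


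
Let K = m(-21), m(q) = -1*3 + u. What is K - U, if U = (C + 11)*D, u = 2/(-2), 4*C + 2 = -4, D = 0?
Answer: -4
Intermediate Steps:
C = -3/2 (C = -½ + (¼)*(-4) = -½ - 1 = -3/2 ≈ -1.5000)
u = -1 (u = 2*(-½) = -1)
U = 0 (U = (-3/2 + 11)*0 = (19/2)*0 = 0)
m(q) = -4 (m(q) = -1*3 - 1 = -3 - 1 = -4)
K = -4
K - U = -4 - 1*0 = -4 + 0 = -4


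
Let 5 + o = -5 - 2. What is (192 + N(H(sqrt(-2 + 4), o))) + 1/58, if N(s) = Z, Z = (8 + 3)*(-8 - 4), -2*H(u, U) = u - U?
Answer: 3481/58 ≈ 60.017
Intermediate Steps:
o = -12 (o = -5 + (-5 - 2) = -5 - 7 = -12)
H(u, U) = U/2 - u/2 (H(u, U) = -(u - U)/2 = U/2 - u/2)
Z = -132 (Z = 11*(-12) = -132)
N(s) = -132
(192 + N(H(sqrt(-2 + 4), o))) + 1/58 = (192 - 132) + 1/58 = 60 + 1/58 = 3481/58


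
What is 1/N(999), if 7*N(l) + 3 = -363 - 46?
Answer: -7/412 ≈ -0.016990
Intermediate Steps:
N(l) = -412/7 (N(l) = -3/7 + (-363 - 46)/7 = -3/7 + (1/7)*(-409) = -3/7 - 409/7 = -412/7)
1/N(999) = 1/(-412/7) = -7/412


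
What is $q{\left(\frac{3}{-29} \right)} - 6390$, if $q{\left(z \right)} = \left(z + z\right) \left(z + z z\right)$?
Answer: $- \frac{155845242}{24389} \approx -6390.0$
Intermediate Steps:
$q{\left(z \right)} = 2 z \left(z + z^{2}\right)$
$q{\left(\frac{3}{-29} \right)} - 6390 = 2 \left(\frac{3}{-29}\right)^{2} \left(1 + \frac{3}{-29}\right) - 6390 = 2 \left(3 \left(- \frac{1}{29}\right)\right)^{2} \left(1 + 3 \left(- \frac{1}{29}\right)\right) - 6390 = 2 \left(- \frac{3}{29}\right)^{2} \left(1 - \frac{3}{29}\right) - 6390 = 2 \cdot \frac{9}{841} \cdot \frac{26}{29} - 6390 = \frac{468}{24389} - 6390 = - \frac{155845242}{24389}$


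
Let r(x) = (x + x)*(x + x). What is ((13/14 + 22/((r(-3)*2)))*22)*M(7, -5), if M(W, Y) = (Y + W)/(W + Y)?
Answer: 3421/126 ≈ 27.151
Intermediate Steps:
r(x) = 4*x**2 (r(x) = (2*x)*(2*x) = 4*x**2)
M(W, Y) = 1 (M(W, Y) = (W + Y)/(W + Y) = 1)
((13/14 + 22/((r(-3)*2)))*22)*M(7, -5) = ((13/14 + 22/(((4*(-3)**2)*2)))*22)*1 = ((13*(1/14) + 22/(((4*9)*2)))*22)*1 = ((13/14 + 22/((36*2)))*22)*1 = ((13/14 + 22/72)*22)*1 = ((13/14 + 22*(1/72))*22)*1 = ((13/14 + 11/36)*22)*1 = ((311/252)*22)*1 = (3421/126)*1 = 3421/126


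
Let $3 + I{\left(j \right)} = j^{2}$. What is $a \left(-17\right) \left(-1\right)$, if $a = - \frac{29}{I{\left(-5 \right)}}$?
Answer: $- \frac{493}{22} \approx -22.409$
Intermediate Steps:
$I{\left(j \right)} = -3 + j^{2}$
$a = - \frac{29}{22}$ ($a = - \frac{29}{-3 + \left(-5\right)^{2}} = - \frac{29}{-3 + 25} = - \frac{29}{22} \approx -1.3182$)
$a \left(-17\right) \left(-1\right) = \left(- \frac{29}{22}\right) \left(-17\right) \left(-1\right) = \frac{493}{22} \left(-1\right) = - \frac{493}{22}$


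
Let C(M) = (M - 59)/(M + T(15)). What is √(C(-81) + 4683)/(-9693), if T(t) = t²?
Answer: -11*√1393/58158 ≈ -0.0070593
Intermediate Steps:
C(M) = (-59 + M)/(225 + M) (C(M) = (M - 59)/(M + 15²) = (-59 + M)/(M + 225) = (-59 + M)/(225 + M))
√(C(-81) + 4683)/(-9693) = √((-59 - 81)/(225 - 81) + 4683)/(-9693) = √(-140/144 + 4683)*(-1/9693) = √((1/144)*(-140) + 4683)*(-1/9693) = √(-35/36 + 4683)*(-1/9693) = √(168553/36)*(-1/9693) = (11*√1393/6)*(-1/9693) = -11*√1393/58158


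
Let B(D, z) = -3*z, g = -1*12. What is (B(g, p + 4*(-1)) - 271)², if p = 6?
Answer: 76729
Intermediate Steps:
g = -12
(B(g, p + 4*(-1)) - 271)² = (-3*(6 + 4*(-1)) - 271)² = (-3*(6 - 4) - 271)² = (-3*2 - 271)² = (-6 - 271)² = (-277)² = 76729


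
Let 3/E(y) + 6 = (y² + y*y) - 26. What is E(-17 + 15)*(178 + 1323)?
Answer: -1501/8 ≈ -187.63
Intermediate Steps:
E(y) = 3/(-32 + 2*y²) (E(y) = 3/(-6 + ((y² + y*y) - 26)) = 3/(-6 + ((y² + y²) - 26)) = 3/(-6 + (2*y² - 26)) = 3/(-6 + (-26 + 2*y²)) = 3/(-32 + 2*y²))
E(-17 + 15)*(178 + 1323) = (3/(2*(-16 + (-17 + 15)²)))*(178 + 1323) = (3/(2*(-16 + (-2)²)))*1501 = (3/(2*(-16 + 4)))*1501 = ((3/2)/(-12))*1501 = ((3/2)*(-1/12))*1501 = -⅛*1501 = -1501/8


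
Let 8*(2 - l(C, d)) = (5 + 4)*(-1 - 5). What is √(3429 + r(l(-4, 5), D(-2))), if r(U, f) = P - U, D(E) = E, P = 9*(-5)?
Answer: √13501/2 ≈ 58.097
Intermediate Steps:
P = -45
l(C, d) = 35/4 (l(C, d) = 2 - (5 + 4)*(-1 - 5)/8 = 2 - 9*(-6)/8 = 2 - ⅛*(-54) = 2 + 27/4 = 35/4)
r(U, f) = -45 - U
√(3429 + r(l(-4, 5), D(-2))) = √(3429 + (-45 - 1*35/4)) = √(3429 + (-45 - 35/4)) = √(3429 - 215/4) = √(13501/4) = √13501/2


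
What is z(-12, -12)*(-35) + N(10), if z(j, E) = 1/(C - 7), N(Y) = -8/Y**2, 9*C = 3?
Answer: 517/100 ≈ 5.1700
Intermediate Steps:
C = 1/3 (C = (1/9)*3 = 1/3 ≈ 0.33333)
N(Y) = -8/Y**2
z(j, E) = -3/20 (z(j, E) = 1/(1/3 - 7) = 1/(-20/3) = -3/20)
z(-12, -12)*(-35) + N(10) = -3/20*(-35) - 8/10**2 = 21/4 - 8*1/100 = 21/4 - 2/25 = 517/100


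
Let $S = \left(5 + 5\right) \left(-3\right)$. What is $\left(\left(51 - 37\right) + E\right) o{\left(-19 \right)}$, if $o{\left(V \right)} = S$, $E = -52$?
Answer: $1140$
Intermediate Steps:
$S = -30$ ($S = 10 \left(-3\right) = -30$)
$o{\left(V \right)} = -30$
$\left(\left(51 - 37\right) + E\right) o{\left(-19 \right)} = \left(\left(51 - 37\right) - 52\right) \left(-30\right) = \left(14 - 52\right) \left(-30\right) = \left(-38\right) \left(-30\right) = 1140$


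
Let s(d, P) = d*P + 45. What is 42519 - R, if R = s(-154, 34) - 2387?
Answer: 50097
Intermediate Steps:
s(d, P) = 45 + P*d (s(d, P) = P*d + 45 = 45 + P*d)
R = -7578 (R = (45 + 34*(-154)) - 2387 = (45 - 5236) - 2387 = -5191 - 2387 = -7578)
42519 - R = 42519 - 1*(-7578) = 42519 + 7578 = 50097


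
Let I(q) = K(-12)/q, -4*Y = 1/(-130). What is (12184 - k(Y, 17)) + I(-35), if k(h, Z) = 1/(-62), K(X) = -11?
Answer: 26439997/2170 ≈ 12184.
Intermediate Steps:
Y = 1/520 (Y = -1/4/(-130) = -1/4*(-1/130) = 1/520 ≈ 0.0019231)
k(h, Z) = -1/62
I(q) = -11/q
(12184 - k(Y, 17)) + I(-35) = (12184 - 1*(-1/62)) - 11/(-35) = (12184 + 1/62) - 11*(-1/35) = 755409/62 + 11/35 = 26439997/2170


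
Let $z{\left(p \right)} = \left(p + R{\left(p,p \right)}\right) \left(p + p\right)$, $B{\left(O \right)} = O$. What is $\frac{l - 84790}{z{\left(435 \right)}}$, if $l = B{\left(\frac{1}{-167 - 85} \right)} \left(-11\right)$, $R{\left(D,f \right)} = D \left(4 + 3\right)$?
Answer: $- \frac{21367069}{762955200} \approx -0.028006$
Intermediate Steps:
$R{\left(D,f \right)} = 7 D$ ($R{\left(D,f \right)} = D 7 = 7 D$)
$z{\left(p \right)} = 16 p^{2}$ ($z{\left(p \right)} = \left(p + 7 p\right) \left(p + p\right) = 8 p 2 p = 16 p^{2}$)
$l = \frac{11}{252}$ ($l = \frac{1}{-167 - 85} \left(-11\right) = \frac{1}{-252} \left(-11\right) = \left(- \frac{1}{252}\right) \left(-11\right) = \frac{11}{252} \approx 0.043651$)
$\frac{l - 84790}{z{\left(435 \right)}} = \frac{\frac{11}{252} - 84790}{16 \cdot 435^{2}} = - \frac{21367069}{252 \cdot 16 \cdot 189225} = - \frac{21367069}{252 \cdot 3027600} = \left(- \frac{21367069}{252}\right) \frac{1}{3027600} = - \frac{21367069}{762955200}$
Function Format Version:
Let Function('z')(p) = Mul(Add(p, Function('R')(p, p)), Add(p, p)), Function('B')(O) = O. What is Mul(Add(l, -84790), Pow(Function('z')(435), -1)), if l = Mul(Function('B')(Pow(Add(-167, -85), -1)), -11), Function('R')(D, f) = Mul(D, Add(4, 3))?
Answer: Rational(-21367069, 762955200) ≈ -0.028006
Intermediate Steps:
Function('R')(D, f) = Mul(7, D) (Function('R')(D, f) = Mul(D, 7) = Mul(7, D))
Function('z')(p) = Mul(16, Pow(p, 2)) (Function('z')(p) = Mul(Add(p, Mul(7, p)), Add(p, p)) = Mul(Mul(8, p), Mul(2, p)) = Mul(16, Pow(p, 2)))
l = Rational(11, 252) (l = Mul(Pow(Add(-167, -85), -1), -11) = Mul(Pow(-252, -1), -11) = Mul(Rational(-1, 252), -11) = Rational(11, 252) ≈ 0.043651)
Mul(Add(l, -84790), Pow(Function('z')(435), -1)) = Mul(Add(Rational(11, 252), -84790), Pow(Mul(16, Pow(435, 2)), -1)) = Mul(Rational(-21367069, 252), Pow(Mul(16, 189225), -1)) = Mul(Rational(-21367069, 252), Pow(3027600, -1)) = Mul(Rational(-21367069, 252), Rational(1, 3027600)) = Rational(-21367069, 762955200)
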